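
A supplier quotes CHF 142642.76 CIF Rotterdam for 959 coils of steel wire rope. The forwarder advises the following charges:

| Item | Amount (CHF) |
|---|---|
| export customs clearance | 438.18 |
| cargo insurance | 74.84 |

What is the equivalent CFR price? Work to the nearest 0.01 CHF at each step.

CFR price: CHF 142567.92

Not relevant to the conversion: export clearance — on the seller under both CIF and CFR; already in the CIF price and stays in the CFR price.
From CIF to CFR, the seller no longer bears: insurance.
CFR price = 142642.76 − 74.84 = 142567.92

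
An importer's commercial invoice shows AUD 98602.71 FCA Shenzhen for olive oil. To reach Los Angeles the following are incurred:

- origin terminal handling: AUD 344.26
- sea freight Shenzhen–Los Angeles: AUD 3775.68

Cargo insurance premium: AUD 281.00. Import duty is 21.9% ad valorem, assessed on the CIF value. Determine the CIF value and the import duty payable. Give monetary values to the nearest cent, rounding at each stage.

CIF = FCA price + pre-shipment costs + freight + insurance
CIF = 98602.71 + 344.26 + 3775.68 + 281.00 = 103003.65
Import duty = 103003.65 × 21.9% = 22557.80

CIF value: AUD 103003.65; import duty: AUD 22557.80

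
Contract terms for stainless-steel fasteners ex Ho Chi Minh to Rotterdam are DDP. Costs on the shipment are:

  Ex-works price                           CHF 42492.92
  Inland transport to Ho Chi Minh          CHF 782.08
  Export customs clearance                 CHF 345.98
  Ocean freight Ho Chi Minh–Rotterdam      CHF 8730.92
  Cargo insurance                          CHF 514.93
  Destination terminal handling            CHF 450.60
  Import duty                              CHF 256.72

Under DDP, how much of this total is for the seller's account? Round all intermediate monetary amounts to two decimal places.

DDP: the seller bears all costs including import duty.
Seller's account: goods 42492.92 + inland to port 782.08 + export clearance 345.98 + freight 8730.92 + insurance 514.93 + destination terminal 450.60 + duty 256.72 = 53574.15
Buyer's account: 0.00

Seller's account: CHF 53574.15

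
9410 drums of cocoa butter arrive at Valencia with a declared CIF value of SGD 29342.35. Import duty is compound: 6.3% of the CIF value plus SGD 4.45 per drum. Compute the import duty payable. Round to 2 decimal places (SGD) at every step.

Import duty: SGD 43723.07

Ad valorem component: 29342.35 × 6.3% = 1848.57
Specific component: 9410 × 4.45 = 41874.50
Import duty = 1848.57 + 41874.50 = 43723.07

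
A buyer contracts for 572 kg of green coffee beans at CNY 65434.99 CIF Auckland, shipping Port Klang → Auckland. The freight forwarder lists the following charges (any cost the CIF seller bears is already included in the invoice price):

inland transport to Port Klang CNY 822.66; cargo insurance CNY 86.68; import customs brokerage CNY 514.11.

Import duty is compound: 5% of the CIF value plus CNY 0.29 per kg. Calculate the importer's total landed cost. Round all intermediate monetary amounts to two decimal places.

Total landed cost: CNY 69386.73

CIF: the seller pays costs through ocean freight and marine insurance to the destination port.
Already in the invoice (seller's account under CIF): inland to port, insurance — exclude.
The CIF price already equals the CIF value: 65434.99
Ad valorem component: 65434.99 × 5% = 3271.75
Specific component: 572 × 0.29 = 165.88
Import duty = 3271.75 + 165.88 = 3437.63
Buyer bears: brokerage 514.11 + duty 3437.63 = 3951.74
Landed cost = invoice 65434.99 + 3951.74 = 69386.73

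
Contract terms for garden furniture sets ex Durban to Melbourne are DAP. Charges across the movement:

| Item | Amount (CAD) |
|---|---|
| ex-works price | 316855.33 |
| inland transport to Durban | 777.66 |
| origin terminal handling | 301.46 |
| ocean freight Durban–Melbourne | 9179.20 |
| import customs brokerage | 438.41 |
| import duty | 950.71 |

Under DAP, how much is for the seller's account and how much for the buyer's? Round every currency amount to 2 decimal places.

Seller: CAD 327113.65; buyer: CAD 1389.12

DAP: the seller bears all costs to the named destination except import duty and clearance.
Seller's account: goods 316855.33 + inland to port 777.66 + origin terminal 301.46 + freight 9179.20 = 327113.65
Buyer's account: brokerage 438.41 + duty 950.71 = 1389.12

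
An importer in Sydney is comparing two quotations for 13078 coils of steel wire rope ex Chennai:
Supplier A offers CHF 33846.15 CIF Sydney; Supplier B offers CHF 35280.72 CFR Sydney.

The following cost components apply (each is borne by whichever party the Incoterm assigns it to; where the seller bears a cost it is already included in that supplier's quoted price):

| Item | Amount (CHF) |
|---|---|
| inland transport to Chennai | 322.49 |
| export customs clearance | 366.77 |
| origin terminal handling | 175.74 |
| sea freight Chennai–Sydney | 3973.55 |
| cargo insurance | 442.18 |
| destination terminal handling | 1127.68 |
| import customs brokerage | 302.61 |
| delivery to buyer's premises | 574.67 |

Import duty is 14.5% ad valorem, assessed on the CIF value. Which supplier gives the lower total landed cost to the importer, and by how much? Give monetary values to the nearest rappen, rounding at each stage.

Supplier A (CIF):
The CIF price already equals the CIF value: 33846.15
Import duty = 33846.15 × 14.5% = 4907.69
Buyer bears (A): 1127.68 + 302.61 + 574.67 = 2004.96
Landed cost (A) = invoice 33846.15 + 2004.96 + duty 4907.69 = 40758.80
Supplier B (CFR):
CIF value = CFR price + insurance = 35280.72 + 442.18 = 35722.90
Import duty = 35722.90 × 14.5% = 5179.82
Buyer bears (B): 442.18 + 1127.68 + 302.61 + 574.67 = 2447.14
Landed cost (B) = invoice 35280.72 + 2447.14 + duty 5179.82 = 42907.68
Difference = |40758.80 − 42907.68| = 2148.88

Supplier A is cheaper by CHF 2148.88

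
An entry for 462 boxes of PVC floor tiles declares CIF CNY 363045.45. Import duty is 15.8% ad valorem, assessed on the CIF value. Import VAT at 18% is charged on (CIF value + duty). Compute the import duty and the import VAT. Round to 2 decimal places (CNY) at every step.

Import duty: CNY 57361.18; import VAT: CNY 75673.19

Import duty = 363045.45 × 15.8% = 57361.18
VAT base = CIF + duty = 363045.45 + 57361.18 = 420406.63
Import VAT = 420406.63 × 18% = 75673.19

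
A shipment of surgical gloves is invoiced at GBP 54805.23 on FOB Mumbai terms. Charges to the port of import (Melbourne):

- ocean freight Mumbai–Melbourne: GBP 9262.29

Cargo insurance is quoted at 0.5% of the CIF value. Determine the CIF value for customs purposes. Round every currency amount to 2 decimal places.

Let C be the CIF value. C = FOB price + freight + 0.5% × C
C − 0.5% × C = 54805.23 + 9262.29
0.995 × C = 64067.52
C = 64067.52 / 0.995 = 64389.47
Insurance premium = 0.5% × 64389.47 = 321.95

CIF value: GBP 64389.47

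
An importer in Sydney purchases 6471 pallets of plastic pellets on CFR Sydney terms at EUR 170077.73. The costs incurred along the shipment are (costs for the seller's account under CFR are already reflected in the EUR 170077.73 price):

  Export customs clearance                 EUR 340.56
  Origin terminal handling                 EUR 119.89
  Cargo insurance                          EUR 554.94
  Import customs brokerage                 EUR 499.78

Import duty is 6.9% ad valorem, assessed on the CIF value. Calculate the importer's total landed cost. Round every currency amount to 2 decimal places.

Total landed cost: EUR 182906.10

CFR: the seller pays costs through ocean freight to the destination port, but not insurance.
Already in the invoice (seller's account under CFR): export clearance, origin terminal — exclude.
CIF value = CFR price + insurance = 170077.73 + 554.94 = 170632.67
Import duty = 170632.67 × 6.9% = 11773.65
Buyer bears: insurance 554.94 + brokerage 499.78 + duty 11773.65 = 12828.37
Landed cost = invoice 170077.73 + 12828.37 = 182906.10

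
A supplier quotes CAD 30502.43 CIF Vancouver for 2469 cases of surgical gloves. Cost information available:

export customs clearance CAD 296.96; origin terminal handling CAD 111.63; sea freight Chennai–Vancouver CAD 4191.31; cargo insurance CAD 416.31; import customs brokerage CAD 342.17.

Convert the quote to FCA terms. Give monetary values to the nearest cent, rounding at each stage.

Not relevant to the conversion: export clearance — on the seller under both CIF and FCA; already in the CIF price and stays in the FCA price. brokerage — on the buyer under both terms; not part of either seller's price.
From CIF to FCA, the seller no longer bears: origin terminal, freight, insurance.
FCA price = 30502.43 − 111.63 − 4191.31 − 416.31 = 25783.18

FCA price: CAD 25783.18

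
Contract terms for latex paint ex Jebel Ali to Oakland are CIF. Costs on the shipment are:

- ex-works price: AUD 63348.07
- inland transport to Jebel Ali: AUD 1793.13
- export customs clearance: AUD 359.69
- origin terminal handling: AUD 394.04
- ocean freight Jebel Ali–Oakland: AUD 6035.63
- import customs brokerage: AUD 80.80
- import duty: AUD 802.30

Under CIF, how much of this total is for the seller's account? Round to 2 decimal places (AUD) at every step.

Seller's account: AUD 71930.56

CIF: the seller pays costs through ocean freight and marine insurance to the destination port.
Seller's account: goods 63348.07 + inland to port 1793.13 + export clearance 359.69 + origin terminal 394.04 + freight 6035.63 = 71930.56
Buyer's account: brokerage 80.80 + duty 802.30 = 883.10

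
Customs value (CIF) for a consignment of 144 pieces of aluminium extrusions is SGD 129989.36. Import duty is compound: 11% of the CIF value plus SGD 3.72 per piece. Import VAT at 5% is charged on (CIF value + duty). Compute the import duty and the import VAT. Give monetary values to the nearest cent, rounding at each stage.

Import duty: SGD 14834.51; import VAT: SGD 7241.19

Ad valorem component: 129989.36 × 11% = 14298.83
Specific component: 144 × 3.72 = 535.68
Import duty = 14298.83 + 535.68 = 14834.51
VAT base = CIF + duty = 129989.36 + 14834.51 = 144823.87
Import VAT = 144823.87 × 5% = 7241.19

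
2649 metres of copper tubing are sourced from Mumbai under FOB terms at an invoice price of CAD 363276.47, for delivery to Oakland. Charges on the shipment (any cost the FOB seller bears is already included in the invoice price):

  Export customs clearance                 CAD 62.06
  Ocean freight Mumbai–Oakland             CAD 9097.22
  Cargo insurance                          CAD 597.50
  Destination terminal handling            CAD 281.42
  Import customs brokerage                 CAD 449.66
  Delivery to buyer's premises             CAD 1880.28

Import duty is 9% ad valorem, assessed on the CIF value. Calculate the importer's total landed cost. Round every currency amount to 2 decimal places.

Total landed cost: CAD 409149.96

FOB: the seller bears costs until goods are on board at the origin port; the buyer bears freight, insurance and all costs thereafter.
Already in the invoice (seller's account under FOB): export clearance — exclude.
CIF value = FOB price + freight + insurance = 363276.47 + 9097.22 + 597.50 = 372971.19
Import duty = 372971.19 × 9% = 33567.41
Buyer bears: freight 9097.22 + insurance 597.50 + destination terminal 281.42 + brokerage 449.66 + delivery 1880.28 + duty 33567.41 = 45873.49
Landed cost = invoice 363276.47 + 45873.49 = 409149.96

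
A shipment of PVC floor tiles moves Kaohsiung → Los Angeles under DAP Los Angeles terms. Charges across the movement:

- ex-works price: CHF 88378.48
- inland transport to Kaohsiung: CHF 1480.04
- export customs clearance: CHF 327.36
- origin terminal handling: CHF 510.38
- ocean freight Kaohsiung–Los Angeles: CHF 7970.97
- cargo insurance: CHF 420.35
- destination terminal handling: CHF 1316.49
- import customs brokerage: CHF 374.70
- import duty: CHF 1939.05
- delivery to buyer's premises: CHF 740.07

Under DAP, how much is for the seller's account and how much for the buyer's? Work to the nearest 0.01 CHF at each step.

Seller: CHF 101144.14; buyer: CHF 2313.75

DAP: the seller bears all costs to the named destination except import duty and clearance.
Seller's account: goods 88378.48 + inland to port 1480.04 + export clearance 327.36 + origin terminal 510.38 + freight 7970.97 + insurance 420.35 + destination terminal 1316.49 + delivery 740.07 = 101144.14
Buyer's account: brokerage 374.70 + duty 1939.05 = 2313.75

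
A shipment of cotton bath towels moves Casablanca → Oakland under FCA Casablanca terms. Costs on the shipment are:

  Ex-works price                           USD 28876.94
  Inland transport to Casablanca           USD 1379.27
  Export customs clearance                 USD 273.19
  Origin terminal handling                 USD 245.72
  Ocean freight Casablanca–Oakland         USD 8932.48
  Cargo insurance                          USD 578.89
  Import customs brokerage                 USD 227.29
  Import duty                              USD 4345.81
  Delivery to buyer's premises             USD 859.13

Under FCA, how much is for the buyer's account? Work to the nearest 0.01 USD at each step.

FCA: the seller delivers export-cleared goods to the carrier; the buyer bears costs from that point.
Seller's account: goods 28876.94 + inland to port 1379.27 + export clearance 273.19 = 30529.40
Buyer's account: origin terminal 245.72 + freight 8932.48 + insurance 578.89 + brokerage 227.29 + duty 4345.81 + delivery 859.13 = 15189.32

Buyer's account: USD 15189.32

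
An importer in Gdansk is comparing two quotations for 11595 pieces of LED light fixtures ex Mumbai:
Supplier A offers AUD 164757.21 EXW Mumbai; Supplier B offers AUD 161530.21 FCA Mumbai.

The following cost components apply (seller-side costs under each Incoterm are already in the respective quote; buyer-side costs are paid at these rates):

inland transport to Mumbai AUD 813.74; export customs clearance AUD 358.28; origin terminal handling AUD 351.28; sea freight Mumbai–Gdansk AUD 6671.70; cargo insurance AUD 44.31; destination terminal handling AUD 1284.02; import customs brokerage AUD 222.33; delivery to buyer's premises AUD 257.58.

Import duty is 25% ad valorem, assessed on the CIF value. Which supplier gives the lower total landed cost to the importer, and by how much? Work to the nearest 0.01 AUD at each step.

Supplier A (EXW):
CIF value = EXW price + inland to port + export clearance + origin terminal + freight + insurance = 164757.21 + 813.74 + 358.28 + 351.28 + 6671.70 + 44.31 = 172996.52
Import duty = 172996.52 × 25% = 43249.13
Buyer bears (A): 813.74 + 358.28 + 351.28 + 6671.70 + 44.31 + 1284.02 + 222.33 + 257.58 = 10003.24
Landed cost (A) = invoice 164757.21 + 10003.24 + duty 43249.13 = 218009.58
Supplier B (FCA):
CIF value = FCA price + origin terminal + freight + insurance = 161530.21 + 351.28 + 6671.70 + 44.31 = 168597.50
Import duty = 168597.50 × 25% = 42149.38
Buyer bears (B): 351.28 + 6671.70 + 44.31 + 1284.02 + 222.33 + 257.58 = 8831.22
Landed cost (B) = invoice 161530.21 + 8831.22 + duty 42149.38 = 212510.81
Difference = |218009.58 − 212510.81| = 5498.77

Supplier B is cheaper by AUD 5498.77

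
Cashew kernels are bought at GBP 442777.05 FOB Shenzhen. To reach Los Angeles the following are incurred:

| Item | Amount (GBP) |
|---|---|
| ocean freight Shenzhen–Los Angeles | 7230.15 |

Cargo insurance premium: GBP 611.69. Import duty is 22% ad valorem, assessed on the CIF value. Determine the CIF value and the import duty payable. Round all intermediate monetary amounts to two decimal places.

CIF value: GBP 450618.89; import duty: GBP 99136.16

CIF = FOB price + freight + insurance
CIF = 442777.05 + 7230.15 + 611.69 = 450618.89
Import duty = 450618.89 × 22% = 99136.16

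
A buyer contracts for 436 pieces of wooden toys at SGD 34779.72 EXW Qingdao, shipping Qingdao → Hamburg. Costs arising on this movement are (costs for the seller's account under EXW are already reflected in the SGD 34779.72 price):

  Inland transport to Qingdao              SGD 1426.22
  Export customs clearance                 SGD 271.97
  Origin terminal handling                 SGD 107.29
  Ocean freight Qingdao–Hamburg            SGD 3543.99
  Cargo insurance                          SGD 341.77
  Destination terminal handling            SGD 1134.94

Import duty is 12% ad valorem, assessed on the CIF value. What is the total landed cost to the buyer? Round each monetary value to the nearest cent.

Total landed cost: SGD 46462.42

EXW: the seller makes goods available at their premises; the buyer bears all onward costs.
CIF value = EXW price + inland to port + export clearance + origin terminal + freight + insurance = 34779.72 + 1426.22 + 271.97 + 107.29 + 3543.99 + 341.77 = 40470.96
Import duty = 40470.96 × 12% = 4856.52
Buyer bears: inland to port 1426.22 + export clearance 271.97 + origin terminal 107.29 + freight 3543.99 + insurance 341.77 + destination terminal 1134.94 + duty 4856.52 = 11682.70
Landed cost = invoice 34779.72 + 11682.70 = 46462.42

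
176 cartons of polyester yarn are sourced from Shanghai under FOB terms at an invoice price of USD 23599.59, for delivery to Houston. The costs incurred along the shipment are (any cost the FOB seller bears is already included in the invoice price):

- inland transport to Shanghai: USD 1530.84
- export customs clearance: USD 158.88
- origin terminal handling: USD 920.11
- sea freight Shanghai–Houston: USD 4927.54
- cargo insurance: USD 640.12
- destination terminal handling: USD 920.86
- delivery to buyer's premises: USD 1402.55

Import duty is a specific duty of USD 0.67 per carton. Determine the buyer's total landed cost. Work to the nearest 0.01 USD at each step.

FOB: the seller bears costs until goods are on board at the origin port; the buyer bears freight, insurance and all costs thereafter.
Already in the invoice (seller's account under FOB): inland to port, export clearance, origin terminal — exclude.
CIF value = FOB price + freight + insurance = 23599.59 + 4927.54 + 640.12 = 29167.25
Import duty = 176 × 0.67 = 117.92
Buyer bears: freight 4927.54 + insurance 640.12 + destination terminal 920.86 + delivery 1402.55 + duty 117.92 = 8008.99
Landed cost = invoice 23599.59 + 8008.99 = 31608.58

Total landed cost: USD 31608.58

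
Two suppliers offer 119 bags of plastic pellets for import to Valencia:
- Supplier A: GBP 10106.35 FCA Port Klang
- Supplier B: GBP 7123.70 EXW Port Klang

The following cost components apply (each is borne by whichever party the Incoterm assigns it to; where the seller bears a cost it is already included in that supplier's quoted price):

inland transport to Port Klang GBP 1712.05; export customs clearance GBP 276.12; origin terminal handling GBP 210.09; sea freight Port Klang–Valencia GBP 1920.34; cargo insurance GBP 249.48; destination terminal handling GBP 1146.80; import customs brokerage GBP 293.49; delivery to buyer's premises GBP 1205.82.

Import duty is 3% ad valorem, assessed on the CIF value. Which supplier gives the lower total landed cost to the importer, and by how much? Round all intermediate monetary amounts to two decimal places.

Supplier A (FCA):
CIF value = FCA price + origin terminal + freight + insurance = 10106.35 + 210.09 + 1920.34 + 249.48 = 12486.26
Import duty = 12486.26 × 3% = 374.59
Buyer bears (A): 210.09 + 1920.34 + 249.48 + 1146.80 + 293.49 + 1205.82 = 5026.02
Landed cost (A) = invoice 10106.35 + 5026.02 + duty 374.59 = 15506.96
Supplier B (EXW):
CIF value = EXW price + inland to port + export clearance + origin terminal + freight + insurance = 7123.70 + 1712.05 + 276.12 + 210.09 + 1920.34 + 249.48 = 11491.78
Import duty = 11491.78 × 3% = 344.75
Buyer bears (B): 1712.05 + 276.12 + 210.09 + 1920.34 + 249.48 + 1146.80 + 293.49 + 1205.82 = 7014.19
Landed cost (B) = invoice 7123.70 + 7014.19 + duty 344.75 = 14482.64
Difference = |15506.96 − 14482.64| = 1024.32

Supplier B is cheaper by GBP 1024.32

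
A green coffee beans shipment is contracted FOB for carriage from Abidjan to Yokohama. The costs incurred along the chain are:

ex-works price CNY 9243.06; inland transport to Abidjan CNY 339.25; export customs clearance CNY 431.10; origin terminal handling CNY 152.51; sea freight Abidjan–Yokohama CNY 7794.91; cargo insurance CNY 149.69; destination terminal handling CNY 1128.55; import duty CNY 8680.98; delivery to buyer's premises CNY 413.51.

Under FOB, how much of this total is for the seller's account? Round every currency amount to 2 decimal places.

Seller's account: CNY 10165.92

FOB: the seller bears costs until goods are on board at the origin port; the buyer bears freight, insurance and all costs thereafter.
Seller's account: goods 9243.06 + inland to port 339.25 + export clearance 431.10 + origin terminal 152.51 = 10165.92
Buyer's account: freight 7794.91 + insurance 149.69 + destination terminal 1128.55 + duty 8680.98 + delivery 413.51 = 18167.64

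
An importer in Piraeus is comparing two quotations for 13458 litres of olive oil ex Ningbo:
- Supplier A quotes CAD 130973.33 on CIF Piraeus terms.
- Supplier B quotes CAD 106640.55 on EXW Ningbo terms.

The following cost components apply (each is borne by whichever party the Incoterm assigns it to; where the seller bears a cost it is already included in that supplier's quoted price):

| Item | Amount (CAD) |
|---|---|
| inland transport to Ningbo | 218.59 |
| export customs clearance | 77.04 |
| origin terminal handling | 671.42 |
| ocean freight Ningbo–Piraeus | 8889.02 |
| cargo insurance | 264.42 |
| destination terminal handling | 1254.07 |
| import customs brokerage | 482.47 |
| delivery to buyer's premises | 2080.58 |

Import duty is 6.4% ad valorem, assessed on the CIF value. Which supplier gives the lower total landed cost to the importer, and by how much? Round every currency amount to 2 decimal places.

Supplier B is cheaper by CAD 15121.87

Supplier A (CIF):
The CIF price already equals the CIF value: 130973.33
Import duty = 130973.33 × 6.4% = 8382.29
Buyer bears (A): 1254.07 + 482.47 + 2080.58 = 3817.12
Landed cost (A) = invoice 130973.33 + 3817.12 + duty 8382.29 = 143172.74
Supplier B (EXW):
CIF value = EXW price + inland to port + export clearance + origin terminal + freight + insurance = 106640.55 + 218.59 + 77.04 + 671.42 + 8889.02 + 264.42 = 116761.04
Import duty = 116761.04 × 6.4% = 7472.71
Buyer bears (B): 218.59 + 77.04 + 671.42 + 8889.02 + 264.42 + 1254.07 + 482.47 + 2080.58 = 13937.61
Landed cost (B) = invoice 106640.55 + 13937.61 + duty 7472.71 = 128050.87
Difference = |143172.74 − 128050.87| = 15121.87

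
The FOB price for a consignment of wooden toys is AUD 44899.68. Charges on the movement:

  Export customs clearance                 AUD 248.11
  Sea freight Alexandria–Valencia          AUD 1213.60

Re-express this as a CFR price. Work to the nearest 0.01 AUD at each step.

CFR price: AUD 46113.28

Not relevant to the conversion: export clearance — on the seller under both FOB and CFR; already in the FOB price and stays in the CFR price.
From FOB to CFR, the seller additionally bears: freight.
CFR price = 44899.68 + 1213.60 = 46113.28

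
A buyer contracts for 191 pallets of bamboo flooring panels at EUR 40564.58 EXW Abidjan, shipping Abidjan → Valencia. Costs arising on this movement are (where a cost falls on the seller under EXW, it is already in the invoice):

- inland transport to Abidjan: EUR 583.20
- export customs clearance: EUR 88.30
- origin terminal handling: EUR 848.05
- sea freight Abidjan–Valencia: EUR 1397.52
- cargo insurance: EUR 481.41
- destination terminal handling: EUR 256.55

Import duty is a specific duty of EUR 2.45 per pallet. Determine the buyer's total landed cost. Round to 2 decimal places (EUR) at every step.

EXW: the seller makes goods available at their premises; the buyer bears all onward costs.
CIF value = EXW price + inland to port + export clearance + origin terminal + freight + insurance = 40564.58 + 583.20 + 88.30 + 848.05 + 1397.52 + 481.41 = 43963.06
Import duty = 191 × 2.45 = 467.95
Buyer bears: inland to port 583.20 + export clearance 88.30 + origin terminal 848.05 + freight 1397.52 + insurance 481.41 + destination terminal 256.55 + duty 467.95 = 4122.98
Landed cost = invoice 40564.58 + 4122.98 = 44687.56

Total landed cost: EUR 44687.56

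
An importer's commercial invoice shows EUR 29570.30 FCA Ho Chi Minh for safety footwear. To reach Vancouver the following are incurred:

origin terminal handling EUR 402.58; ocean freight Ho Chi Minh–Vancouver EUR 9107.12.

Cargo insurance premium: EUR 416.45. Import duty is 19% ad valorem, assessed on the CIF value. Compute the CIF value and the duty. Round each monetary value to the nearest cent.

CIF value: EUR 39496.45; import duty: EUR 7504.33

CIF = FCA price + pre-shipment costs + freight + insurance
CIF = 29570.30 + 402.58 + 9107.12 + 416.45 = 39496.45
Import duty = 39496.45 × 19% = 7504.33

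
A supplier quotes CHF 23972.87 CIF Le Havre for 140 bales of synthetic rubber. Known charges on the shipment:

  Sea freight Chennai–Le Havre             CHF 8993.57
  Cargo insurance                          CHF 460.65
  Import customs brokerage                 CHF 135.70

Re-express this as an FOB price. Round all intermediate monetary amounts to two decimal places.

Not relevant to the conversion: brokerage — on the buyer under both terms; not part of either seller's price.
From CIF to FOB, the seller no longer bears: freight, insurance.
FOB price = 23972.87 − 8993.57 − 460.65 = 14518.65

FOB price: CHF 14518.65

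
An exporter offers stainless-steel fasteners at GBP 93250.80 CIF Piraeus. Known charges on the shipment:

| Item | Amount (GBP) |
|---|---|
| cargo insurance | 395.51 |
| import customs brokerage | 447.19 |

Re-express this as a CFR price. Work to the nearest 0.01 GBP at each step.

CFR price: GBP 92855.29

Not relevant to the conversion: brokerage — on the buyer under both terms; not part of either seller's price.
From CIF to CFR, the seller no longer bears: insurance.
CFR price = 93250.80 − 395.51 = 92855.29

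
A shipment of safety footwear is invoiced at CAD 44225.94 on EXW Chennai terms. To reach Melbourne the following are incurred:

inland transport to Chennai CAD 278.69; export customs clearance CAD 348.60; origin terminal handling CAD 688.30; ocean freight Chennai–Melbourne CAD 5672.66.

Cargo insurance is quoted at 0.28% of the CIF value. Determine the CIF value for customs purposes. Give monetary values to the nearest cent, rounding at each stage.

CIF value: CAD 51357.99

Let C be the CIF value. C = EXW price + pre-shipment costs + freight + 0.28% × C
C − 0.28% × C = 44225.94 + 278.69 + 348.60 + 688.30 + 5672.66
0.9972 × C = 51214.19
C = 51214.19 / 0.9972 = 51357.99
Insurance premium = 0.28% × 51357.99 = 143.80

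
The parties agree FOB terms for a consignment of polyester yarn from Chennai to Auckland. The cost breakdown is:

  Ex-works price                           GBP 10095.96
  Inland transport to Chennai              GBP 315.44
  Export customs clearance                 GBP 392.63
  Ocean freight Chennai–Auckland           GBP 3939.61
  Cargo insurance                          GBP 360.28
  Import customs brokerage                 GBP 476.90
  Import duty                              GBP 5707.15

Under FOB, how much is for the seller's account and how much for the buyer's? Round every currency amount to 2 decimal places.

Seller: GBP 10804.03; buyer: GBP 10483.94

FOB: the seller bears costs until goods are on board at the origin port; the buyer bears freight, insurance and all costs thereafter.
Seller's account: goods 10095.96 + inland to port 315.44 + export clearance 392.63 = 10804.03
Buyer's account: freight 3939.61 + insurance 360.28 + brokerage 476.90 + duty 5707.15 = 10483.94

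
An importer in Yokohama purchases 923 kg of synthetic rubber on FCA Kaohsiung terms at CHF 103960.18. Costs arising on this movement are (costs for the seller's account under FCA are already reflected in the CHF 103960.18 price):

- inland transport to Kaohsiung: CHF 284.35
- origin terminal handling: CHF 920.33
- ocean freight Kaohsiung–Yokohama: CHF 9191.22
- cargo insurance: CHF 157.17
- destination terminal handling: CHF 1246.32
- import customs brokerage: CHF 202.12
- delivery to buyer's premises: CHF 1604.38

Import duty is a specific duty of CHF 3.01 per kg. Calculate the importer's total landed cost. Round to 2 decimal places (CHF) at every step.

Total landed cost: CHF 120059.95

FCA: the seller delivers export-cleared goods to the carrier; the buyer bears costs from that point.
Already in the invoice (seller's account under FCA): inland to port — exclude.
CIF value = FCA price + origin terminal + freight + insurance = 103960.18 + 920.33 + 9191.22 + 157.17 = 114228.90
Import duty = 923 × 3.01 = 2778.23
Buyer bears: origin terminal 920.33 + freight 9191.22 + insurance 157.17 + destination terminal 1246.32 + brokerage 202.12 + delivery 1604.38 + duty 2778.23 = 16099.77
Landed cost = invoice 103960.18 + 16099.77 = 120059.95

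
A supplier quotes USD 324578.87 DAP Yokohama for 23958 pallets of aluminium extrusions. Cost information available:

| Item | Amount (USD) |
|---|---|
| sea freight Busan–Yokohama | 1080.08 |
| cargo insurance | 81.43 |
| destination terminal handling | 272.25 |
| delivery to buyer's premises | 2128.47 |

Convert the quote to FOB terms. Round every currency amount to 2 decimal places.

From DAP to FOB, the seller no longer bears: freight, insurance, destination terminal, delivery.
FOB price = 324578.87 − 1080.08 − 81.43 − 272.25 − 2128.47 = 321016.64

FOB price: USD 321016.64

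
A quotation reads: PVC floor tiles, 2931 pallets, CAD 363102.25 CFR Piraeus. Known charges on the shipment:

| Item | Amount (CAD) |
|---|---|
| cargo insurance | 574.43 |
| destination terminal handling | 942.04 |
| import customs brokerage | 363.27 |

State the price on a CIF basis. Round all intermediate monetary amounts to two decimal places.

CIF price: CAD 363676.68

Not relevant to the conversion: destination terminal, brokerage — on the buyer under both terms; not part of either seller's price.
From CFR to CIF, the seller additionally bears: insurance.
CIF price = 363102.25 + 574.43 = 363676.68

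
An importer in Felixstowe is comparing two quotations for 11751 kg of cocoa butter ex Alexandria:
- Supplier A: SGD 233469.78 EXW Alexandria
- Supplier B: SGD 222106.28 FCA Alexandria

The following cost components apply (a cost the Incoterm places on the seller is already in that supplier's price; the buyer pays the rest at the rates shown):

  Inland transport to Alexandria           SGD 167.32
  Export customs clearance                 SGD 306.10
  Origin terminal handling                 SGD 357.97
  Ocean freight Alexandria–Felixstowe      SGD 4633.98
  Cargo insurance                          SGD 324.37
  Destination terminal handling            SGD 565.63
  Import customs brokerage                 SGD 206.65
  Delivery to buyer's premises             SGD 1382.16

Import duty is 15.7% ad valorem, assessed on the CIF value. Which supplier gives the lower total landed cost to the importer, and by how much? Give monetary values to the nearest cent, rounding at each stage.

Supplier A (EXW):
CIF value = EXW price + inland to port + export clearance + origin terminal + freight + insurance = 233469.78 + 167.32 + 306.10 + 357.97 + 4633.98 + 324.37 = 239259.52
Import duty = 239259.52 × 15.7% = 37563.74
Buyer bears (A): 167.32 + 306.10 + 357.97 + 4633.98 + 324.37 + 565.63 + 206.65 + 1382.16 = 7944.18
Landed cost (A) = invoice 233469.78 + 7944.18 + duty 37563.74 = 278977.70
Supplier B (FCA):
CIF value = FCA price + origin terminal + freight + insurance = 222106.28 + 357.97 + 4633.98 + 324.37 = 227422.60
Import duty = 227422.60 × 15.7% = 35705.35
Buyer bears (B): 357.97 + 4633.98 + 324.37 + 565.63 + 206.65 + 1382.16 = 7470.76
Landed cost (B) = invoice 222106.28 + 7470.76 + duty 35705.35 = 265282.39
Difference = |278977.70 − 265282.39| = 13695.31

Supplier B is cheaper by SGD 13695.31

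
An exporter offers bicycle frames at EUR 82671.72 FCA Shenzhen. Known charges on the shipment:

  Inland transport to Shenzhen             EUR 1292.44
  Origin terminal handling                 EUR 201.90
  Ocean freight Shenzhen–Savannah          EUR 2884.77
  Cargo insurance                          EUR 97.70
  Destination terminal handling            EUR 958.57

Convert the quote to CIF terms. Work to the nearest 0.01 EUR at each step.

CIF price: EUR 85856.09

Not relevant to the conversion: inland to port — on the seller under both FCA and CIF; already in the FCA price and stays in the CIF price. destination terminal — on the buyer under both terms; not part of either seller's price.
From FCA to CIF, the seller additionally bears: origin terminal, freight, insurance.
CIF price = 82671.72 + 201.90 + 2884.77 + 97.70 = 85856.09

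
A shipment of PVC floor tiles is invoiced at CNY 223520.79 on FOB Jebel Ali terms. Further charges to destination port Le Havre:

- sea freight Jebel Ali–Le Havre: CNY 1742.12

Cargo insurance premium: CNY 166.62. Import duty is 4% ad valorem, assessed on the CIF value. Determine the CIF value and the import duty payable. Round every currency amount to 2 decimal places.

CIF = FOB price + freight + insurance
CIF = 223520.79 + 1742.12 + 166.62 = 225429.53
Import duty = 225429.53 × 4% = 9017.18

CIF value: CNY 225429.53; import duty: CNY 9017.18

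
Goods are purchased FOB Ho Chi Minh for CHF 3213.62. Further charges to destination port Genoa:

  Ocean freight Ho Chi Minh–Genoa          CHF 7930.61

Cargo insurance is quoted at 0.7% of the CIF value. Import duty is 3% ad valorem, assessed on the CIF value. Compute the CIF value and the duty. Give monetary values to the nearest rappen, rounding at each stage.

Let C be the CIF value. C = FOB price + freight + 0.7% × C
C − 0.7% × C = 3213.62 + 7930.61
0.993 × C = 11144.23
C = 11144.23 / 0.993 = 11222.79
Insurance premium = 0.7% × 11222.79 = 78.56
Import duty = 11222.79 × 3% = 336.68

CIF value: CHF 11222.79; import duty: CHF 336.68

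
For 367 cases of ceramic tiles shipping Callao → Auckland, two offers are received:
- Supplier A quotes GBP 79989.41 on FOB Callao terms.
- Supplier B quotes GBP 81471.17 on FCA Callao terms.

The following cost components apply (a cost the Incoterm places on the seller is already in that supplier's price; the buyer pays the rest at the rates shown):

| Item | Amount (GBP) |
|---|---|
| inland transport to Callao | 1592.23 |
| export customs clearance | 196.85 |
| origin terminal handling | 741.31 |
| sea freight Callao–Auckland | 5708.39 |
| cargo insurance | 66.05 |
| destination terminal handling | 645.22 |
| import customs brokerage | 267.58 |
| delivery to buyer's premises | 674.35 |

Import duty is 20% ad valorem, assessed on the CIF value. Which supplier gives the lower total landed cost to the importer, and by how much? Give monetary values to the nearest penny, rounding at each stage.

Supplier A is cheaper by GBP 2667.68

Supplier A (FOB):
CIF value = FOB price + freight + insurance = 79989.41 + 5708.39 + 66.05 = 85763.85
Import duty = 85763.85 × 20% = 17152.77
Buyer bears (A): 5708.39 + 66.05 + 645.22 + 267.58 + 674.35 = 7361.59
Landed cost (A) = invoice 79989.41 + 7361.59 + duty 17152.77 = 104503.77
Supplier B (FCA):
CIF value = FCA price + origin terminal + freight + insurance = 81471.17 + 741.31 + 5708.39 + 66.05 = 87986.92
Import duty = 87986.92 × 20% = 17597.38
Buyer bears (B): 741.31 + 5708.39 + 66.05 + 645.22 + 267.58 + 674.35 = 8102.90
Landed cost (B) = invoice 81471.17 + 8102.90 + duty 17597.38 = 107171.45
Difference = |104503.77 − 107171.45| = 2667.68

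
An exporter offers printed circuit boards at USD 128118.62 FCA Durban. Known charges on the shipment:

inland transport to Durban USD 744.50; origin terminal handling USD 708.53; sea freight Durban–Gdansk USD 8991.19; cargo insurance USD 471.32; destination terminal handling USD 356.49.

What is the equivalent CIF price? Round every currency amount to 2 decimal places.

Not relevant to the conversion: inland to port — on the seller under both FCA and CIF; already in the FCA price and stays in the CIF price. destination terminal — on the buyer under both terms; not part of either seller's price.
From FCA to CIF, the seller additionally bears: origin terminal, freight, insurance.
CIF price = 128118.62 + 708.53 + 8991.19 + 471.32 = 138289.66

CIF price: USD 138289.66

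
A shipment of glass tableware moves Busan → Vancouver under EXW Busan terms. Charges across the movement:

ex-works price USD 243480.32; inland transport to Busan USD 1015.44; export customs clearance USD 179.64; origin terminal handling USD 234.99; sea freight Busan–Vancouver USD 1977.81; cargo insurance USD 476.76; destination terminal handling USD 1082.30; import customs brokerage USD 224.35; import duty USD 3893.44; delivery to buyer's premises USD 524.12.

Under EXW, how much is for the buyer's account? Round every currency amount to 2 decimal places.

Buyer's account: USD 9608.85

EXW: the seller makes goods available at their premises; the buyer bears all onward costs.
Seller's account: goods 243480.32 = 243480.32
Buyer's account: inland to port 1015.44 + export clearance 179.64 + origin terminal 234.99 + freight 1977.81 + insurance 476.76 + destination terminal 1082.30 + brokerage 224.35 + duty 3893.44 + delivery 524.12 = 9608.85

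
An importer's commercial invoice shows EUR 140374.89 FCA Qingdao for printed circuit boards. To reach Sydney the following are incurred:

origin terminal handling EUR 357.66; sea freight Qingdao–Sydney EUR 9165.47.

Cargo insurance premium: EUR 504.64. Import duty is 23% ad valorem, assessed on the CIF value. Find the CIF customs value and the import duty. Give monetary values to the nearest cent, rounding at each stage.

CIF = FCA price + pre-shipment costs + freight + insurance
CIF = 140374.89 + 357.66 + 9165.47 + 504.64 = 150402.66
Import duty = 150402.66 × 23% = 34592.61

CIF value: EUR 150402.66; import duty: EUR 34592.61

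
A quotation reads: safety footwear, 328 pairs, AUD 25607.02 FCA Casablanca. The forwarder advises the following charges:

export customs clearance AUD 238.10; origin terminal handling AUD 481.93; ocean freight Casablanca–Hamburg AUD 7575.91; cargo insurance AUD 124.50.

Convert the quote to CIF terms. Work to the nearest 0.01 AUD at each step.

Not relevant to the conversion: export clearance — on the seller under both FCA and CIF; already in the FCA price and stays in the CIF price.
From FCA to CIF, the seller additionally bears: origin terminal, freight, insurance.
CIF price = 25607.02 + 481.93 + 7575.91 + 124.50 = 33789.36

CIF price: AUD 33789.36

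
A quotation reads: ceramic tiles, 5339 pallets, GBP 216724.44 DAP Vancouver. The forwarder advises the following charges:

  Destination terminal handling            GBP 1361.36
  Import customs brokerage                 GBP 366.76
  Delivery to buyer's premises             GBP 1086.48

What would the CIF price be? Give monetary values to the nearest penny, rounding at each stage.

CIF price: GBP 214276.60

Not relevant to the conversion: brokerage — on the buyer under both terms; not part of either seller's price.
From DAP to CIF, the seller no longer bears: destination terminal, delivery.
CIF price = 216724.44 − 1361.36 − 1086.48 = 214276.60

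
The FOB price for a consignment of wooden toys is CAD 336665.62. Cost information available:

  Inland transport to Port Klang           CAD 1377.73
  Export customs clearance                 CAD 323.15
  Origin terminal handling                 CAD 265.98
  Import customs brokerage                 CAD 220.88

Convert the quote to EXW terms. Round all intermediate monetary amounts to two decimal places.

EXW price: CAD 334698.76

Not relevant to the conversion: brokerage — on the buyer under both terms; not part of either seller's price.
From FOB to EXW, the seller no longer bears: inland to port, export clearance, origin terminal.
EXW price = 336665.62 − 1377.73 − 323.15 − 265.98 = 334698.76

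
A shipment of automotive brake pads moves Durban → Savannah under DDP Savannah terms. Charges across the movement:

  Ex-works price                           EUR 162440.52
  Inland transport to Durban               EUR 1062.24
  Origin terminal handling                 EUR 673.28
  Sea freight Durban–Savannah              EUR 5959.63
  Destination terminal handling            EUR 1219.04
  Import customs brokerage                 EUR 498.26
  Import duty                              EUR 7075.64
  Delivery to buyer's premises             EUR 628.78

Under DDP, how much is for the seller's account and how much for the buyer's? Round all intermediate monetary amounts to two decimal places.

Seller: EUR 179557.39; buyer: EUR 0.00

DDP: the seller bears all costs including import duty.
Seller's account: goods 162440.52 + inland to port 1062.24 + origin terminal 673.28 + freight 5959.63 + destination terminal 1219.04 + brokerage 498.26 + duty 7075.64 + delivery 628.78 = 179557.39
Buyer's account: 0.00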